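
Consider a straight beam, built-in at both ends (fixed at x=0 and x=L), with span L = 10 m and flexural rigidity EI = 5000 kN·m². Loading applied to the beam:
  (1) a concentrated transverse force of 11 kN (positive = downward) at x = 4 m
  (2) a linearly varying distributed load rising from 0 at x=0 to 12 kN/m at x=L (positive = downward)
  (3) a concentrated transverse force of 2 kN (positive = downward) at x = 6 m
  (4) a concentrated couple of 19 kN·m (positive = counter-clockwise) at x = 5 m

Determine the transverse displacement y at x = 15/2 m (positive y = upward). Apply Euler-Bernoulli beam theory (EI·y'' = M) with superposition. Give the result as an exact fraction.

Load 1 — point force P=11 kN at a=4 m (b=L-a=6):
  y_1 = -Pa²(L-x)²(3bL-(3b+a)(L-x))/(6L³EI)  [x>a] = -11·4²·(10-(15/2))²·(3·6·10-(3·6+4)·(10-(15/2)))/(6·10³·5000) = -11/2400 m
Load 2 — triangular load w₀=12 kN/m (0→w₀ over full span):
  y_2 = -w₀x²(L-x)²(x+2L)/(120LEI) = -12·(15/2)²·(10-(15/2))²·((15/2)+2·10)/(120·10·5000) = -99/5120 m
Load 3 — point force P=2 kN at a=6 m (b=L-a=4):
  y_3 = -Pa²(L-x)²(3bL-(3b+a)(L-x))/(6L³EI)  [x>a] = -2·6²·(10-(15/2))²·(3·4·10-(3·4+6)·(10-(15/2)))/(6·10³·5000) = -9/8000 m
Load 4 — applied couple M₀=19 kN·m at a=5 m (b=L-a=5):
  y_4 = (R_Ax³/6 - M_Ax²/2 - M₀(x-a)²/2)/EI  [x>a] with R_A=57/20, M_A=19/4 = ((57/20)·(15/2)³/6 - (19/4)·(15/2)²/2 - 19·((15/2)-5)²/2)/5000 = 19/12800 m
Superposition: y = Σ y_i = -9047/384000 m ≈ -0.023560 m

y(15/2) = -9047/384000 m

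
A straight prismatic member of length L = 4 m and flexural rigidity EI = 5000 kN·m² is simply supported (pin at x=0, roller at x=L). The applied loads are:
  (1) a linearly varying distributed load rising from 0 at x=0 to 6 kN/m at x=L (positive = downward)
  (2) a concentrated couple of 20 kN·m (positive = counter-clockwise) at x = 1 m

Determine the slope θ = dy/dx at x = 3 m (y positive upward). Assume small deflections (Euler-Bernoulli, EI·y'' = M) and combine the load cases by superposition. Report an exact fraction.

θ(3) = -229/400000 rad

Load 1 — triangular load w₀=6 kN/m (0→w₀ over full span):
  θ_1 = -w₀(7L⁴-30L²x²+15x⁴)/(360LEI) = -6·(7·4⁴-30·4²·3²+15·3⁴)/(360·4·5000) = 1313/1200000 rad
Load 2 — applied couple M₀=20 kN·m at a=1 m (b=L-a=3):
  θ_2 = (M₀x²/(2L)-M₀(x-a)+C₁)/EI  [x>a] with C₁=M₀(3b²-L²)/(6L)=55/6 = (20·3²/(2·4)-20·(3-1)+(55/6))/5000 = -1/600 rad
Superposition: θ = Σ θ_i = -229/400000 rad ≈ -0.000572 rad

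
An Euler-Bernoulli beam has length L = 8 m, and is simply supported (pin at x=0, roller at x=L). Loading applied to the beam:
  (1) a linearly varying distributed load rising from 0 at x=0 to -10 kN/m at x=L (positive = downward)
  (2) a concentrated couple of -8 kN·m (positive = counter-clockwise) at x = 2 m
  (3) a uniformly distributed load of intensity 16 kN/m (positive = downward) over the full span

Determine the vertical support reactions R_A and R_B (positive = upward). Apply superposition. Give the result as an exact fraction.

R_A = 149/3 kN, R_B = 115/3 kN

Load 1 — triangular load w₀=-10 kN/m (0→w₀ over full span):
  R_A = w₀L/6 = (-10)·8/6 = -40/3 kN
  R_B = w₀L/3 = (-10)·8/3 = -80/3 kN
Load 2 — applied couple M₀=-8 kN·m at a=2 m (b=L-a=6):
  R_A = M₀/L = (-8)/8 = -1 kN
  R_B = -M₀/L = -(-8)/8 = 1 kN
Load 3 — uniform load w=16 kN/m over full span:
  R_A = wL/2 = 16·8/2 = 64 kN
  R_B = wL/2 = 16·8/2 = 64 kN
Superposition: R_A = 149/3 kN, R_B = 115/3 kN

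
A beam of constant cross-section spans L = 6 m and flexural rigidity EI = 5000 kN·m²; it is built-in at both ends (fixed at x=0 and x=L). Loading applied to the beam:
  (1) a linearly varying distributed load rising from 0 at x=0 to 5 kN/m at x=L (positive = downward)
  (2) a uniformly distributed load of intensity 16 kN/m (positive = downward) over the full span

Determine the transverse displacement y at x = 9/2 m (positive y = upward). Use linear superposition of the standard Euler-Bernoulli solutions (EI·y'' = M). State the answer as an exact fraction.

Load 1 — triangular load w₀=5 kN/m (0→w₀ over full span):
  y_1 = -w₀x²(L-x)²(x+2L)/(120LEI) = -5·(9/2)²·(6-(9/2))²·((9/2)+2·6)/(120·6·5000) = -2673/2560000 m
Load 2 — uniform load w=16 kN/m over full span:
  y_2 = -wx²(L-x)²/(24EI) = -16·(9/2)²·(6-(9/2))²/(24·5000) = -243/40000 m
Superposition: y = Σ y_i = -729/102400 m ≈ -0.007119 m

y(9/2) = -729/102400 m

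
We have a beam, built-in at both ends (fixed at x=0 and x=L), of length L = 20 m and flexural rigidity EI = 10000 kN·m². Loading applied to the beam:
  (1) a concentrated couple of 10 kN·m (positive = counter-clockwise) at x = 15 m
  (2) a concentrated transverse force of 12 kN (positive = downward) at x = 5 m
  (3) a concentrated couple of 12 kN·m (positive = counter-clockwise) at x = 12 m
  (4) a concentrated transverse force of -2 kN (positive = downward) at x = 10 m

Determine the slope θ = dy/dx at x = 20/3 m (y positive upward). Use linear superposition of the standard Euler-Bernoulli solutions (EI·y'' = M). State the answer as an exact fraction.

θ(20/3) = -913/450000 rad

Load 1 — applied couple M₀=10 kN·m at a=15 m (b=L-a=5):
  θ_1 = (R_Ax²/2 - M_Ax)/EI  [x≤a] with R_A=9/16, M_A=25/8 = ((9/16)·(20/3)²/2 - (25/8)·(20/3))/10000 = -1/1200 rad
Load 2 — point force P=12 kN at a=5 m (b=L-a=15):
  θ_2 = Pa²(L-x)(2bL-(3b+a)(L-x))/(2L³EI)  [x>a] = 12·5²·(20-(20/3))·(2·15·20-(3·15+5)·(20-(20/3)))/(2·20³·10000) = -1/600 rad
Load 3 — applied couple M₀=12 kN·m at a=12 m (b=L-a=8):
  θ_3 = (R_Ax²/2 - M_Ax)/EI  [x≤a] with R_A=108/125, M_A=96/25 = ((108/125)·(20/3)²/2 - (96/25)·(20/3))/10000 = -2/3125 rad
Load 4 — point force P=-2 kN at a=10 m (b=L-a=10):
  θ_4 = -Pb²x(2aL-(3a+b)x)/(2L³EI)  [x≤a] = -(-2)·10²·(20/3)·(2·10·20-(3·10+10)·(20/3))/(2·20³·10000) = 1/900 rad
Superposition: θ = Σ θ_i = -913/450000 rad ≈ -0.002029 rad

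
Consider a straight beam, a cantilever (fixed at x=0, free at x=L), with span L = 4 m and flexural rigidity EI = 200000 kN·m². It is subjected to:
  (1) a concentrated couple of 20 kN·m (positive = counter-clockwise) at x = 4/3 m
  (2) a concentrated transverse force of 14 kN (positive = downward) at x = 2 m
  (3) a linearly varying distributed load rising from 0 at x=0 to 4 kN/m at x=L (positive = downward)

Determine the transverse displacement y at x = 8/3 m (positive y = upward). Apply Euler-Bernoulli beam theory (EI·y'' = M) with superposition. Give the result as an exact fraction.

y(8/3) = -24767/91125000 m

Load 1 — applied couple M₀=20 kN·m at a=4/3 m (b=L-a=8/3):
  y_1 = M₀a(2x-a)/(2EI)  [x>a] = 20·(4/3)·(2·(8/3)-(4/3))/(2·200000) = 1/3750 m
Load 2 — point force P=14 kN at a=2 m (b=L-a=2):
  y_2 = -Pa²(3x-a)/(6EI)  [x>a] = -14·2²·(3·(8/3)-2)/(6·200000) = -7/25000 m
Load 3 — triangular load w₀=4 kN/m (0→w₀ over full span):
  y_3 = (w₀Lx³/12-w₀L²x²/6-w₀x⁵/(120L))/EI = (4·4·(8/3)³/12-4·4²·(8/3)²/6-4·(8/3)⁵/(120·4))/200000 = -2944/11390625 m
Superposition: y = Σ y_i = -24767/91125000 m ≈ -0.000272 m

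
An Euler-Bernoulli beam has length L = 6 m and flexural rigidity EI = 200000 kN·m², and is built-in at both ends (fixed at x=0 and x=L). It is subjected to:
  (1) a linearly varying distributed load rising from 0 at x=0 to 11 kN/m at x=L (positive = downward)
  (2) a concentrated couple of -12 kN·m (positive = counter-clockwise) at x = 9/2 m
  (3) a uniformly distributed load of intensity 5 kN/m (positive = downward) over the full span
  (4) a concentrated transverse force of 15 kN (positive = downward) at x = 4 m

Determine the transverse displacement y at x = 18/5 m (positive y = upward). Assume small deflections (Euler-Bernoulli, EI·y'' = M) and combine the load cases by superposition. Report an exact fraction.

y(18/5) = -1234359/6250000000 m

Load 1 — triangular load w₀=11 kN/m (0→w₀ over full span):
  y_1 = -w₀x²(L-x)²(x+2L)/(120LEI) = -11·(18/5)²·(6-(18/5))²·((18/5)+2·6)/(120·6·200000) = -34749/390625000 m
Load 2 — applied couple M₀=-12 kN·m at a=9/2 m (b=L-a=3/2):
  y_2 = (R_Ax³/6 - M_Ax²/2)/EI  [x≤a] with R_A=-9/4, M_A=-15/4 = ((-9/4)·(18/5)³/6 - (-15/4)·(18/5)²/2)/200000 = 1701/50000000 m
Load 3 — uniform load w=5 kN/m over full span:
  y_3 = -wx²(L-x)²/(24EI) = -5·(18/5)²·(6-(18/5))²/(24·200000) = -243/3125000 m
Load 4 — point force P=15 kN at a=4 m (b=L-a=2):
  y_4 = -Pb²x²(3aL-(3a+b)x)/(6L³EI)  [x≤a] = -15·2²·(18/5)²·(3·4·6-(3·4+2)·(18/5))/(6·6³·200000) = -81/1250000 m
Superposition: y = Σ y_i = -1234359/6250000000 m ≈ -0.000197 m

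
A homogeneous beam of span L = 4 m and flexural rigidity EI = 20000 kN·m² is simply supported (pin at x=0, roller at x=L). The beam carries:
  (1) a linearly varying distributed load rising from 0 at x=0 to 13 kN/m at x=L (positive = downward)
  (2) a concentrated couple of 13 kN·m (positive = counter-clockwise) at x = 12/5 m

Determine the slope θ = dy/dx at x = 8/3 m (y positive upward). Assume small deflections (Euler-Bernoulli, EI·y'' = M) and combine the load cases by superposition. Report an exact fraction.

θ(8/3) = 34541/60750000 rad

Load 1 — triangular load w₀=13 kN/m (0→w₀ over full span):
  θ_1 = -w₀(7L⁴-30L²x²+15x⁴)/(360LEI) = -13·(7·4⁴-30·4²·(8/3)²+15·(8/3)⁴)/(360·4·20000) = 1183/3037500 rad
Load 2 — applied couple M₀=13 kN·m at a=12/5 m (b=L-a=8/5):
  θ_2 = (M₀x²/(2L)-M₀(x-a)+C₁)/EI  [x>a] with C₁=M₀(3b²-L²)/(6L)=-338/75 = (13·(8/3)²/(2·4)-13·((8/3)-(12/5))+(-338/75))/20000 = 403/2250000 rad
Superposition: θ = Σ θ_i = 34541/60750000 rad ≈ 0.000569 rad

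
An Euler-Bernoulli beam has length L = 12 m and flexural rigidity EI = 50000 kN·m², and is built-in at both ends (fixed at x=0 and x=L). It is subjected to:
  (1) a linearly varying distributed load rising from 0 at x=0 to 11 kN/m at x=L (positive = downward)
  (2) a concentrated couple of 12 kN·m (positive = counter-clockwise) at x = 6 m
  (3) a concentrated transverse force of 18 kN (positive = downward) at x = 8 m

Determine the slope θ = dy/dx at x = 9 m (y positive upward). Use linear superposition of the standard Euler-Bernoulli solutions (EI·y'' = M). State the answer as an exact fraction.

θ(9) = 17577/8000000 rad

Load 1 — triangular load w₀=11 kN/m (0→w₀ over full span):
  θ_1 = -w₀(2x(L-x)(L-2x)(x+2L)+x²(L-x)²)/(120LEI) = -11·(2·9·(12-9)·(12-2·9)·(9+2·12)+9²·(12-9)²)/(120·12·50000) = 12177/8000000 rad
Load 2 — applied couple M₀=12 kN·m at a=6 m (b=L-a=6):
  θ_2 = (R_Ax²/2 - M_Ax - M₀(x-a))/EI  [x>a] with R_A=3/2, M_A=3 = ((3/2)·9²/2 - 3·9 - 12·(9-6))/50000 = -9/200000 rad
Load 3 — point force P=18 kN at a=8 m (b=L-a=4):
  θ_3 = Pa²(L-x)(2bL-(3b+a)(L-x))/(2L³EI)  [x>a] = 18·8²·(12-9)·(2·4·12-(3·4+8)·(12-9))/(2·12³·50000) = 9/12500 rad
Superposition: θ = Σ θ_i = 17577/8000000 rad ≈ 0.002197 rad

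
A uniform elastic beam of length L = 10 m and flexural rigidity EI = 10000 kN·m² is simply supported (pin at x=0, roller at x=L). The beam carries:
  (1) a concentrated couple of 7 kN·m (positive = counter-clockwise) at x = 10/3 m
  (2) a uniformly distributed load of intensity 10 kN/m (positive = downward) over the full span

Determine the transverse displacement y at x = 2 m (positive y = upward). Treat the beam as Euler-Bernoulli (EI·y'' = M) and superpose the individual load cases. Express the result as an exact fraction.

Load 1 — applied couple M₀=7 kN·m at a=10/3 m (b=L-a=20/3):
  y_1 = (M₀x³/(6L)+C₁x)/EI  [x≤a] with C₁=M₀(3b²-L²)/(6L)=35/9 = (7·2³/(6·10)+(35/9)·2)/10000 = 49/56250 m
Load 2 — uniform load w=10 kN/m over full span:
  y_2 = -wx(L³-2Lx²+x³)/(24EI) = -10·2·(10³-2·10·2²+2³)/(24·10000) = -29/375 m
Superposition: y = Σ y_i = -4301/56250 m ≈ -0.076462 m

y(2) = -4301/56250 m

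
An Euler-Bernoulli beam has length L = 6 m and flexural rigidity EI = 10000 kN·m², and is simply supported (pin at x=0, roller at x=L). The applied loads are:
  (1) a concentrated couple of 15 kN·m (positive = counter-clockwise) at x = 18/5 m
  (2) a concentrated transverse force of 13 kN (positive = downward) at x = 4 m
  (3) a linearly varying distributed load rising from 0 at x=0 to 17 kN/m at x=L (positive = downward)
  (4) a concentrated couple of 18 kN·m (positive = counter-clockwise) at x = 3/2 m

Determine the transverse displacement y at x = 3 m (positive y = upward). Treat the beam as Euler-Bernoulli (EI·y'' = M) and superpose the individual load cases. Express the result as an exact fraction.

Load 1 — applied couple M₀=15 kN·m at a=18/5 m (b=L-a=12/5):
  y_1 = (M₀x³/(6L)+C₁x)/EI  [x≤a] with C₁=M₀(3b²-L²)/(6L)=-39/5 = (15·3³/(6·6)+(-39/5)·3)/10000 = -243/200000 m
Load 2 — point force P=13 kN at a=4 m (b=L-a=2):
  y_2 = -Pbx(L²-b²-x²)/(6LEI)  [x≤a] = -13·2·3·(6²-2²-3²)/(6·6·10000) = -299/60000 m
Load 3 — triangular load w₀=17 kN/m (0→w₀ over full span):
  y_3 = -w₀x(7L⁴-10L²x²+3x⁴)/(360LEI) = -17·3·(7·6⁴-10·6²·3²+3·3⁴)/(360·6·10000) = -459/32000 m
Load 4 — applied couple M₀=18 kN·m at a=3/2 m (b=L-a=9/2):
  y_4 = (M₀x³/(6L)-M₀(x-a)²/2+C₁x)/EI  [x>a] with C₁=M₀(3b²-L²)/(6L)=99/8 = (18·3³/(6·6)-18·(3-(3/2))²/2+(99/8)·3)/10000 = 243/80000 m
Superposition: y = Σ y_i = -42011/2400000 m ≈ -0.017505 m

y(3) = -42011/2400000 m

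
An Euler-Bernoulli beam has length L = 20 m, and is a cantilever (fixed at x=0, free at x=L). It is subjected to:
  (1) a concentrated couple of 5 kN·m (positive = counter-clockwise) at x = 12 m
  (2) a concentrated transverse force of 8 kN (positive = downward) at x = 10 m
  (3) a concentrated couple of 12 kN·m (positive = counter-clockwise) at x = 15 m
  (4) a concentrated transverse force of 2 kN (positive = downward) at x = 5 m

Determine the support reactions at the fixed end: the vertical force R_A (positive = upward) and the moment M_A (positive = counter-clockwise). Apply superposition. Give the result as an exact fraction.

R_A = 10 kN, M_A = 73 kN·m

Load 1 — applied couple M₀=5 kN·m at a=12 m (b=L-a=8):
  R_A = 0 kN
  M_A = -M₀ = -5 kN·m
Load 2 — point force P=8 kN at a=10 m (b=L-a=10):
  R_A = P = 8 kN
  M_A = Pa = 8·10 = 80 kN·m
Load 3 — applied couple M₀=12 kN·m at a=15 m (b=L-a=5):
  R_A = 0 kN
  M_A = -M₀ = -12 kN·m
Load 4 — point force P=2 kN at a=5 m (b=L-a=15):
  R_A = P = 2 kN
  M_A = Pa = 2·5 = 10 kN·m
Superposition: R_A = 10 kN, M_A = 73 kN·m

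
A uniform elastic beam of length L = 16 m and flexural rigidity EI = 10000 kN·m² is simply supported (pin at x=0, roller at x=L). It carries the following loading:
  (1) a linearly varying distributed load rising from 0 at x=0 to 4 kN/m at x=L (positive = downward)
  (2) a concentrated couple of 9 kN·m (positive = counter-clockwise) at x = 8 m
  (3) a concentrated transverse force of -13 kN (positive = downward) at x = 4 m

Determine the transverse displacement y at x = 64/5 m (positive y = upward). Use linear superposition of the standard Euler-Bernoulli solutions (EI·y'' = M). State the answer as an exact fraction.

Load 1 — triangular load w₀=4 kN/m (0→w₀ over full span):
  y_1 = -w₀x(7L⁴-10L²x²+3x⁴)/(360LEI) = -4·(64/5)·(7·16⁴-10·16²·(64/5)²+3·(64/5)⁴)/(360·16·10000) = -1040384/9765625 m
Load 2 — applied couple M₀=9 kN·m at a=8 m (b=L-a=8):
  y_2 = (M₀x³/(6L)-M₀(x-a)²/2+C₁x)/EI  [x>a] with C₁=M₀(3b²-L²)/(6L)=-6 = (9·(64/5)³/(6·16)-9·((64/5)-8)²/2+(-6)·(64/5))/10000 = 126/78125 m
Load 3 — point force P=-13 kN at a=4 m (b=L-a=12):
  y_3 = -Pa(L-x)(2Lx-a²-x²)/(6LEI)  [x>a] = -(-13)·4·(16-(64/5))·(2·16·(64/5)-4²-(64/5)²)/(6·16·10000) = 9334/234375 m
Superposition: y = Σ y_i = -1907152/29296875 m ≈ -0.065097 m

y(64/5) = -1907152/29296875 m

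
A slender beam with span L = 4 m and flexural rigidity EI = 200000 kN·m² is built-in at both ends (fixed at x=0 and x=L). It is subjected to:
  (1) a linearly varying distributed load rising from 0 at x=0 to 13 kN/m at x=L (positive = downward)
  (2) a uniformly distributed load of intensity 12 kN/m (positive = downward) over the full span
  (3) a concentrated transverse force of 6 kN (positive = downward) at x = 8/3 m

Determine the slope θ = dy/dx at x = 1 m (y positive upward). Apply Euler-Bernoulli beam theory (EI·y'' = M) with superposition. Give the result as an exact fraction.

θ(1) = -1627/32000000 rad

Load 1 — triangular load w₀=13 kN/m (0→w₀ over full span):
  θ_1 = -w₀(2x(L-x)(L-2x)(x+2L)+x²(L-x)²)/(120LEI) = -13·(2·1·(4-1)·(4-2·1)·(1+2·4)+1²·(4-1)²)/(120·4·200000) = -507/32000000 rad
Load 2 — uniform load w=12 kN/m over full span:
  θ_2 = -wx(L-x)(L-2x)/(12EI) = -12·1·(4-1)·(4-2·1)/(12·200000) = -3/100000 rad
Load 3 — point force P=6 kN at a=8/3 m (b=L-a=4/3):
  θ_3 = -Pb²x(2aL-(3a+b)x)/(2L³EI)  [x≤a] = -6·(4/3)²·1·(2·(8/3)·4-(3·(8/3)+(4/3))·1)/(2·4³·200000) = -1/200000 rad
Superposition: θ = Σ θ_i = -1627/32000000 rad ≈ -0.000051 rad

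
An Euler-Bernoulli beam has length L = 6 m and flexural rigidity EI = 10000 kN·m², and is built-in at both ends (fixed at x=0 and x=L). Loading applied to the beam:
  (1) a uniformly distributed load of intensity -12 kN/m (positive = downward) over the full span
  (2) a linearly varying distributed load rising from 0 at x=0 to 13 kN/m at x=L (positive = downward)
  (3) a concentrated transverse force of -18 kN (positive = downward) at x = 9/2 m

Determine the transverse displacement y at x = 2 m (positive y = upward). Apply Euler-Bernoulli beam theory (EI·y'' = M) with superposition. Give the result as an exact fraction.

Load 1 — uniform load w=-12 kN/m over full span:
  y_1 = -wx²(L-x)²/(24EI) = -(-12)·2²·(6-2)²/(24·10000) = 2/625 m
Load 2 — triangular load w₀=13 kN/m (0→w₀ over full span):
  y_2 = -w₀x²(L-x)²(x+2L)/(120LEI) = -13·2²·(6-2)²·(2+2·6)/(120·6·10000) = -91/56250 m
Load 3 — point force P=-18 kN at a=9/2 m (b=L-a=3/2):
  y_3 = -Pb²x²(3aL-(3a+b)x)/(6L³EI)  [x≤a] = -(-18)·(3/2)²·2²·(3·(9/2)·6-(3·(9/2)+(3/2))·2)/(6·6³·10000) = 51/80000 m
Superposition: y = Σ y_i = 7991/3600000 m ≈ 0.002220 m

y(2) = 7991/3600000 m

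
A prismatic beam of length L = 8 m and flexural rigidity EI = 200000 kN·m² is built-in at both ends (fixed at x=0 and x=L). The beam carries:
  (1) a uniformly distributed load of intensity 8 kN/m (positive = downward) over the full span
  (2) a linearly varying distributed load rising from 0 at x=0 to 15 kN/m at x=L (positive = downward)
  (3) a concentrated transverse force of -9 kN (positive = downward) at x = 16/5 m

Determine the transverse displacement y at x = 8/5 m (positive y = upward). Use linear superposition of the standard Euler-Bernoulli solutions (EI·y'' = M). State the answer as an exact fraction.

y(8/5) = -39916/146484375 m

Load 1 — uniform load w=8 kN/m over full span:
  y_1 = -wx²(L-x)²/(24EI) = -8·(8/5)²·(8-(8/5))²/(24·200000) = -1024/5859375 m
Load 2 — triangular load w₀=15 kN/m (0→w₀ over full span):
  y_2 = -w₀x²(L-x)²(x+2L)/(120LEI) = -15·(8/5)²·(8-(8/5))²·((8/5)+2·8)/(120·8·200000) = -1408/9765625 m
Load 3 — point force P=-9 kN at a=16/5 m (b=L-a=24/5):
  y_3 = -Pb²x²(3aL-(3a+b)x)/(6L³EI)  [x≤a] = -(-9)·(24/5)²·(8/5)²·(3·(16/5)·8-(3·(16/5)+(24/5))·(8/5))/(6·8³·200000) = 2268/48828125 m
Superposition: y = Σ y_i = -39916/146484375 m ≈ -0.000272 m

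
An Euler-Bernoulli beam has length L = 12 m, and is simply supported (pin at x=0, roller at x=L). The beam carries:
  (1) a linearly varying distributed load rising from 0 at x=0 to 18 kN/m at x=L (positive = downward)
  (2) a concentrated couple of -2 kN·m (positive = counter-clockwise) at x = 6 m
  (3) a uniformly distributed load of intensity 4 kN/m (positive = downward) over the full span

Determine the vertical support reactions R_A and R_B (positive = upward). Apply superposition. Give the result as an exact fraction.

R_A = 359/6 kN, R_B = 577/6 kN

Load 1 — triangular load w₀=18 kN/m (0→w₀ over full span):
  R_A = w₀L/6 = 18·12/6 = 36 kN
  R_B = w₀L/3 = 18·12/3 = 72 kN
Load 2 — applied couple M₀=-2 kN·m at a=6 m (b=L-a=6):
  R_A = M₀/L = (-2)/12 = -1/6 kN
  R_B = -M₀/L = -(-2)/12 = 1/6 kN
Load 3 — uniform load w=4 kN/m over full span:
  R_A = wL/2 = 4·12/2 = 24 kN
  R_B = wL/2 = 4·12/2 = 24 kN
Superposition: R_A = 359/6 kN, R_B = 577/6 kN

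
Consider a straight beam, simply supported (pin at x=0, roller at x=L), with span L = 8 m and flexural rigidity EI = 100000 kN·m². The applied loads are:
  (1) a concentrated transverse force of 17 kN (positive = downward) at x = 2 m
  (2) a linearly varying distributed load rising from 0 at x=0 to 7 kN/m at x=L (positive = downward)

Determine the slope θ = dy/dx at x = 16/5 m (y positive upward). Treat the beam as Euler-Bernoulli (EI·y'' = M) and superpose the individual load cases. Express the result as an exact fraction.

Load 1 — point force P=17 kN at a=2 m (b=L-a=6):
  θ_1 = -Pa(2L²-6Lx+3x²+a²)/(6LEI)  [x>a] = -17·2·(2·8²-6·8·(16/5)+3·(16/5)²+2²)/(6·8·100000) = -323/5000000 rad
Load 2 — triangular load w₀=7 kN/m (0→w₀ over full span):
  θ_2 = -w₀(7L⁴-30L²x²+15x⁴)/(360LEI) = -7·(7·8⁴-30·8²·(16/5)²+15·(16/5)⁴)/(360·8·100000) = -4522/17578125 rad
Superposition: θ = Σ θ_i = -362083/1125000000 rad ≈ -0.000322 rad

θ(16/5) = -362083/1125000000 rad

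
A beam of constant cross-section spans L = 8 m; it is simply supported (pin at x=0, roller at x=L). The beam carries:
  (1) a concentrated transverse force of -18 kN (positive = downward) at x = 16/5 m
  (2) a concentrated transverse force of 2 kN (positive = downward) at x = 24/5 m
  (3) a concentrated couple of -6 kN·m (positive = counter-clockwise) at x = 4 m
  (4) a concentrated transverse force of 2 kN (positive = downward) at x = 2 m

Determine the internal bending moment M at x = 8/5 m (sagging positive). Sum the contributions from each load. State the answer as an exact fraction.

Load 1 — point force P=-18 kN at a=16/5 m (b=L-a=24/5):
  M_1 = Pbx/L  [x≤a] = (-18)·(24/5)·(8/5)/8 = -432/25 kN·m
Load 2 — point force P=2 kN at a=24/5 m (b=L-a=16/5):
  M_2 = Pbx/L  [x≤a] = 2·(16/5)·(8/5)/8 = 32/25 kN·m
Load 3 — applied couple M₀=-6 kN·m at a=4 m (b=L-a=4):
  M_3 = M₀x/L  [x≤a] = (-6)·(8/5)/8 = -6/5 kN·m
Load 4 — point force P=2 kN at a=2 m (b=L-a=6):
  M_4 = Pbx/L  [x≤a] = 2·6·(8/5)/8 = 12/5 kN·m
Superposition: M = Σ M_i = -74/5 kN·m ≈ -14.800000 kN·m

M(8/5) = -74/5 kN·m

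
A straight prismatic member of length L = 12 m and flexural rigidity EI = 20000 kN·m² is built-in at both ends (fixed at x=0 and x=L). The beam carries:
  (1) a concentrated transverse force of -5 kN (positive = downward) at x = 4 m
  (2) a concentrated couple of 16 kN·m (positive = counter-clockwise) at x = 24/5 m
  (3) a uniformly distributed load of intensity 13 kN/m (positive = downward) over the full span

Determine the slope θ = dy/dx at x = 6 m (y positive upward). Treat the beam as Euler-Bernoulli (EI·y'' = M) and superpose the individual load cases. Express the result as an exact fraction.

Load 1 — point force P=-5 kN at a=4 m (b=L-a=8):
  θ_1 = Pa²(L-x)(2bL-(3b+a)(L-x))/(2L³EI)  [x>a] = (-5)·4²·(12-6)·(2·8·12-(3·8+4)·(12-6))/(2·12³·20000) = -1/6000 rad
Load 2 — applied couple M₀=16 kN·m at a=24/5 m (b=L-a=36/5):
  θ_2 = (R_Ax²/2 - M_Ax - M₀(x-a))/EI  [x>a] with R_A=48/25, M_A=48/25 = ((48/25)·6²/2 - (48/25)·6 - 16·(6-(24/5)))/20000 = 3/15625 rad
Load 3 — uniform load w=13 kN/m over full span:
  θ_3 = -wx(L-x)(L-2x)/(12EI) = -13·6·(12-6)·(12-2·6)/(12·20000) = 0 rad
Superposition: θ = Σ θ_i = 19/750000 rad ≈ 0.000025 rad

θ(6) = 19/750000 rad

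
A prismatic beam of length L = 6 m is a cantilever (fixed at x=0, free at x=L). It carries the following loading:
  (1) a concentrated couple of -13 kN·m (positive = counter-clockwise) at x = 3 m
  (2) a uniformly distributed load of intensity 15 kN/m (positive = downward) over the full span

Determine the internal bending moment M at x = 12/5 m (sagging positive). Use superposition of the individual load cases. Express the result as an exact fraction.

Load 1 — applied couple M₀=-13 kN·m at a=3 m (b=L-a=3):
  M_1 = M₀  [x≤a] = (-13) = -13 kN·m
Load 2 — uniform load w=15 kN/m over full span:
  M_2 = -w(L-x)²/2 = -15·(6-(12/5))²/2 = -486/5 kN·m
Superposition: M = Σ M_i = -551/5 kN·m ≈ -110.200000 kN·m

M(12/5) = -551/5 kN·m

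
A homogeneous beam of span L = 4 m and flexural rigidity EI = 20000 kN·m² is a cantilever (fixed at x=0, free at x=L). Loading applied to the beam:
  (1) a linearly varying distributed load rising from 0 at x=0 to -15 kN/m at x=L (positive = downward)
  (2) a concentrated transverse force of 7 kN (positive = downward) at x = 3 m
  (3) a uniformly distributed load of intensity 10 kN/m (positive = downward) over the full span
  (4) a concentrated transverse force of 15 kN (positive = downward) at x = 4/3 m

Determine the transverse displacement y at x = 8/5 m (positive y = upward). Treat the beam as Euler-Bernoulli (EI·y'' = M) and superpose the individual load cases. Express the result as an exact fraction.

Load 1 — triangular load w₀=-15 kN/m (0→w₀ over full span):
  y_1 = (w₀Lx³/12-w₀L²x²/6-w₀x⁵/(120L))/EI = ((-15)·4·(8/5)³/12-(-15)·4²·(8/5)²/6-(-15)·(8/5)⁵/(120·4))/20000 = 8032/1953125 m
Load 2 — point force P=7 kN at a=3 m (b=L-a=1):
  y_2 = -Px²(3a-x)/(6EI)  [x≤a] = -7·(8/5)²·(3·3-(8/5))/(6·20000) = -259/234375 m
Load 3 — uniform load w=10 kN/m over full span:
  y_3 = -wx²(x²-4Lx+6L²)/(24EI) = -10·(8/5)²·((8/5)²-4·4·(8/5)+6·4²)/(24·20000) = -304/78125 m
Load 4 — point force P=15 kN at a=4/3 m (b=L-a=8/3):
  y_4 = -Pa²(3x-a)/(6EI)  [x>a] = -15·(4/3)²·(3·(8/5)-(4/3))/(6·20000) = -13/16875 m
Superposition: y = Σ y_i = -87236/52734375 m ≈ -0.001654 m

y(8/5) = -87236/52734375 m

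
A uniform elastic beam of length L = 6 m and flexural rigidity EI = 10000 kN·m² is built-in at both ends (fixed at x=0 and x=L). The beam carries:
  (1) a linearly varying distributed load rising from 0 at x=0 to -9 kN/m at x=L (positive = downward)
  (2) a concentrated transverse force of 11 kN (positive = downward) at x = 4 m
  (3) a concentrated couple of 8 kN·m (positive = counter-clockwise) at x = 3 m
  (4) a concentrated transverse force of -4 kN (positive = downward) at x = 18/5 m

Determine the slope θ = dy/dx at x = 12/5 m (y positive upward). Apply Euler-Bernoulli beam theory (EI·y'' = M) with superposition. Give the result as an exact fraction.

Load 1 — triangular load w₀=-9 kN/m (0→w₀ over full span):
  θ_1 = -w₀(2x(L-x)(L-2x)(x+2L)+x²(L-x)²)/(120LEI) = -(-9)·(2·(12/5)·(6-(12/5))·(6-2·(12/5))·((12/5)+2·6)+(12/5)²·(6-(12/5))²)/(120·6·10000) = 729/1562500 rad
Load 2 — point force P=11 kN at a=4 m (b=L-a=2):
  θ_2 = -Pb²x(2aL-(3a+b)x)/(2L³EI)  [x≤a] = -11·2²·(12/5)·(2·4·6-(3·4+2)·(12/5))/(2·6³·10000) = -11/31250 rad
Load 3 — applied couple M₀=8 kN·m at a=3 m (b=L-a=3):
  θ_3 = (R_Ax²/2 - M_Ax)/EI  [x≤a] with R_A=2, M_A=2 = (2·(12/5)²/2 - 2·(12/5))/10000 = 3/31250 rad
Load 4 — point force P=-4 kN at a=18/5 m (b=L-a=12/5):
  θ_4 = -Pb²x(2aL-(3a+b)x)/(2L³EI)  [x≤a] = -(-4)·(12/5)²·(12/5)·(2·(18/5)·6-(3·(18/5)+(12/5))·(12/5))/(2·6³·10000) = 288/1953125 rad
Superposition: θ = Σ θ_i = 2797/7812500 rad ≈ 0.000358 rad

θ(12/5) = 2797/7812500 rad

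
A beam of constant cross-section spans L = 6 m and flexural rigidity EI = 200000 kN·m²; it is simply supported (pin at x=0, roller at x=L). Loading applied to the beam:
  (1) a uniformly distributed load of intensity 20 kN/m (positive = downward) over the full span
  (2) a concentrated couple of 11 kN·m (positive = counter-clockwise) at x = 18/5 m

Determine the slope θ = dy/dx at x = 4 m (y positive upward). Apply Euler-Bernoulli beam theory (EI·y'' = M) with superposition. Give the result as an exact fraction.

Load 1 — uniform load w=20 kN/m over full span:
  θ_1 = -w(L³-6Lx²+4x³)/(24EI) = -20·(6³-6·6·4²+4·4³)/(24·200000) = 13/30000 rad
Load 2 — applied couple M₀=11 kN·m at a=18/5 m (b=L-a=12/5):
  θ_2 = (M₀x²/(2L)-M₀(x-a)+C₁)/EI  [x>a] with C₁=M₀(3b²-L²)/(6L)=-143/25 = (11·4²/(2·6)-11·(4-(18/5))+(-143/25))/200000 = 341/15000000 rad
Superposition: θ = Σ θ_i = 6841/15000000 rad ≈ 0.000456 rad

θ(4) = 6841/15000000 rad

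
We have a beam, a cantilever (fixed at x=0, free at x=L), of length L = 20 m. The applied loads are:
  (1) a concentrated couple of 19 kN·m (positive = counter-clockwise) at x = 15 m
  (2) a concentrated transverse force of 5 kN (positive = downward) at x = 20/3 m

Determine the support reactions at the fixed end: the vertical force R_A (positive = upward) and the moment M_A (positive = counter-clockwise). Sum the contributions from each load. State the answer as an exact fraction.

R_A = 5 kN, M_A = 43/3 kN·m

Load 1 — applied couple M₀=19 kN·m at a=15 m (b=L-a=5):
  R_A = 0 kN
  M_A = -M₀ = -19 kN·m
Load 2 — point force P=5 kN at a=20/3 m (b=L-a=40/3):
  R_A = P = 5 kN
  M_A = Pa = 5·(20/3) = 100/3 kN·m
Superposition: R_A = 5 kN, M_A = 43/3 kN·m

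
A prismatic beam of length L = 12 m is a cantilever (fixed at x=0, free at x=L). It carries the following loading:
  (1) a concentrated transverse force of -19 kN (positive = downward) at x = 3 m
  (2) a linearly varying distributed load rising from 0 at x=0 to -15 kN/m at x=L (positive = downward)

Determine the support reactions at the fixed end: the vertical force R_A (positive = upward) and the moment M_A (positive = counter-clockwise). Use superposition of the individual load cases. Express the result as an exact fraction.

R_A = -109 kN, M_A = -777 kN·m

Load 1 — point force P=-19 kN at a=3 m (b=L-a=9):
  R_A = P = (-19) = -19 kN
  M_A = Pa = (-19)·3 = -57 kN·m
Load 2 — triangular load w₀=-15 kN/m (0→w₀ over full span):
  R_A = w₀L/2 = (-15)·12/2 = -90 kN
  M_A = w₀L²/3 = (-15)·12²/3 = -720 kN·m
Superposition: R_A = -109 kN, M_A = -777 kN·m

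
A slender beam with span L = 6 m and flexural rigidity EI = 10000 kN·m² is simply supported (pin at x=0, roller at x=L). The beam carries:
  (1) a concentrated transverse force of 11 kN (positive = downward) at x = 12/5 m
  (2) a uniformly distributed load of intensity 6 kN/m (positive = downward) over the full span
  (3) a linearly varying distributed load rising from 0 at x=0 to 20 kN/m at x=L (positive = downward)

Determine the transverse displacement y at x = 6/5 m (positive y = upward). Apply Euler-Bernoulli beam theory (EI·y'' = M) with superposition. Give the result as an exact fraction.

Load 1 — point force P=11 kN at a=12/5 m (b=L-a=18/5):
  y_1 = -Pbx(L²-b²-x²)/(6LEI)  [x≤a] = -11·(18/5)·(6/5)·(6²-(18/5)²-(6/5)²)/(6·6·10000) = -891/312500 m
Load 2 — uniform load w=6 kN/m over full span:
  y_2 = -wx(L³-2Lx²+x³)/(24EI) = -6·(6/5)·(6³-2·6·(6/5)²+(6/5)³)/(24·10000) = -2349/390625 m
Load 3 — triangular load w₀=20 kN/m (0→w₀ over full span):
  y_3 = -w₀x(7L⁴-10L²x²+3x⁴)/(360LEI) = -20·(6/5)·(7·6⁴-10·6²·(6/5)²+3·(6/5)⁴)/(360·6·10000) = -18576/1953125 m
Superposition: y = Σ y_i = -143559/7812500 m ≈ -0.018376 m

y(6/5) = -143559/7812500 m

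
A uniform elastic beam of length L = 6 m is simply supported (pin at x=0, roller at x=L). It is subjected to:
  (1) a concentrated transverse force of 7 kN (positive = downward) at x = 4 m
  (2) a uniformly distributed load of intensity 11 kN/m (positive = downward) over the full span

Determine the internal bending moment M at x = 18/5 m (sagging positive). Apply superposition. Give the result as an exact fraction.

M(18/5) = 1398/25 kN·m

Load 1 — point force P=7 kN at a=4 m (b=L-a=2):
  M_1 = Pbx/L  [x≤a] = 7·2·(18/5)/6 = 42/5 kN·m
Load 2 — uniform load w=11 kN/m over full span:
  M_2 = wx(L-x)/2 = 11·(18/5)·(6-(18/5))/2 = 1188/25 kN·m
Superposition: M = Σ M_i = 1398/25 kN·m ≈ 55.920000 kN·m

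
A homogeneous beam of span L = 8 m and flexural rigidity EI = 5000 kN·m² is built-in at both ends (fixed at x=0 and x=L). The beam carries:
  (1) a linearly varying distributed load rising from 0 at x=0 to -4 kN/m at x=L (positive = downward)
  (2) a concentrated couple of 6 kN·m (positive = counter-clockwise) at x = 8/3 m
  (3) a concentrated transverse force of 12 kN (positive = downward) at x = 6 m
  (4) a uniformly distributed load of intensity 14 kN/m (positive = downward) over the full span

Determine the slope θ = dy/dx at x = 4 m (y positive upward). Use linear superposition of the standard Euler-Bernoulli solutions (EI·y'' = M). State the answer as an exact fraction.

Load 1 — triangular load w₀=-4 kN/m (0→w₀ over full span):
  θ_1 = -w₀(2x(L-x)(L-2x)(x+2L)+x²(L-x)²)/(120LEI) = -(-4)·(2·4·(8-4)·(8-2·4)·(4+2·8)+4²·(8-4)²)/(120·8·5000) = 2/9375 rad
Load 2 — applied couple M₀=6 kN·m at a=8/3 m (b=L-a=16/3):
  θ_2 = (R_Ax²/2 - M_Ax - M₀(x-a))/EI  [x>a] with R_A=1, M_A=0 = (1·4²/2 - 0·4 - 6·(4-(8/3)))/5000 = 0 rad
Load 3 — point force P=12 kN at a=6 m (b=L-a=2):
  θ_3 = -Pb²x(2aL-(3a+b)x)/(2L³EI)  [x≤a] = -12·2²·4·(2·6·8-(3·6+2)·4)/(2·8³·5000) = -3/5000 rad
Load 4 — uniform load w=14 kN/m over full span:
  θ_4 = -wx(L-x)(L-2x)/(12EI) = -14·4·(8-4)·(8-2·4)/(12·5000) = 0 rad
Superposition: θ = Σ θ_i = -29/75000 rad ≈ -0.000387 rad

θ(4) = -29/75000 rad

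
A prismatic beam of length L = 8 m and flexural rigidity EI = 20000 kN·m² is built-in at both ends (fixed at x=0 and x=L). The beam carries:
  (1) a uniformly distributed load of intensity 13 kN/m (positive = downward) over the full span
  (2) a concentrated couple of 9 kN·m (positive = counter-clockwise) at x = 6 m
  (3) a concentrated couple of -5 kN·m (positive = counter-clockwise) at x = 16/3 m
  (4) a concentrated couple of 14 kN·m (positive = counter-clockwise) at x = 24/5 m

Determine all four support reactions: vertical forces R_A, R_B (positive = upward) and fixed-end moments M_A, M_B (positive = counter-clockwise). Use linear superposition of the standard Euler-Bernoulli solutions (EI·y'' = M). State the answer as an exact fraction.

R_A = 263771/4800 kN, M_A = 89951/1200 kN·m, R_B = 235429/4800 kN, M_B = -83209/1200 kN·m

Load 1 — uniform load w=13 kN/m over full span:
  R_A = wL/2 = 13·8/2 = 52 kN
  M_A = wL²/12 = 13·8²/12 = 208/3 kN·m
  R_B = wL/2 = 13·8/2 = 52 kN
  M_B = -wL²/12 = -13·8²/12 = -208/3 kN·m
Load 2 — applied couple M₀=9 kN·m at a=6 m (b=L-a=2):
  R_A = 6M₀ab/L³ = 6·9·6·2/8³ = 81/64 kN
  M_A = M₀b(2a-b)/L² = 9·2·(2·6-2)/8² = 45/16 kN·m
  R_B = -6M₀ab/L³ = -6·9·6·2/8³ = -81/64 kN
  M_B = M₀a(2b-a)/L² = 9·6·(2·2-6)/8² = -27/16 kN·m
Load 3 — applied couple M₀=-5 kN·m at a=16/3 m (b=L-a=8/3):
  R_A = 6M₀ab/L³ = 6·(-5)·(16/3)·(8/3)/8³ = -5/6 kN
  M_A = M₀b(2a-b)/L² = (-5)·(8/3)·(2·(16/3)-(8/3))/8² = -5/3 kN·m
  R_B = -6M₀ab/L³ = -6·(-5)·(16/3)·(8/3)/8³ = 5/6 kN
  M_B = M₀a(2b-a)/L² = (-5)·(16/3)·(2·(8/3)-(16/3))/8² = 0 kN·m
Load 4 — applied couple M₀=14 kN·m at a=24/5 m (b=L-a=16/5):
  R_A = 6M₀ab/L³ = 6·14·(24/5)·(16/5)/8³ = 63/25 kN
  M_A = M₀b(2a-b)/L² = 14·(16/5)·(2·(24/5)-(16/5))/8² = 112/25 kN·m
  R_B = -6M₀ab/L³ = -6·14·(24/5)·(16/5)/8³ = -63/25 kN
  M_B = M₀a(2b-a)/L² = 14·(24/5)·(2·(16/5)-(24/5))/8² = 42/25 kN·m
Superposition: R_A = 263771/4800 kN, M_A = 89951/1200 kN·m, R_B = 235429/4800 kN, M_B = -83209/1200 kN·m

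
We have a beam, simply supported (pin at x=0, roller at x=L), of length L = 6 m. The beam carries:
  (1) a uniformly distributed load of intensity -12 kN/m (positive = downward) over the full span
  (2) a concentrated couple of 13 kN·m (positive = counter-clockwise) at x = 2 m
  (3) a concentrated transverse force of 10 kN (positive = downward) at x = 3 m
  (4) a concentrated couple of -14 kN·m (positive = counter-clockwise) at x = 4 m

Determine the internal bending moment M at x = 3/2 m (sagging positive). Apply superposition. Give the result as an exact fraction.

M(3/2) = -133/4 kN·m

Load 1 — uniform load w=-12 kN/m over full span:
  M_1 = wx(L-x)/2 = (-12)·(3/2)·(6-(3/2))/2 = -81/2 kN·m
Load 2 — applied couple M₀=13 kN·m at a=2 m (b=L-a=4):
  M_2 = M₀x/L  [x≤a] = 13·(3/2)/6 = 13/4 kN·m
Load 3 — point force P=10 kN at a=3 m (b=L-a=3):
  M_3 = Pbx/L  [x≤a] = 10·3·(3/2)/6 = 15/2 kN·m
Load 4 — applied couple M₀=-14 kN·m at a=4 m (b=L-a=2):
  M_4 = M₀x/L  [x≤a] = (-14)·(3/2)/6 = -7/2 kN·m
Superposition: M = Σ M_i = -133/4 kN·m ≈ -33.250000 kN·m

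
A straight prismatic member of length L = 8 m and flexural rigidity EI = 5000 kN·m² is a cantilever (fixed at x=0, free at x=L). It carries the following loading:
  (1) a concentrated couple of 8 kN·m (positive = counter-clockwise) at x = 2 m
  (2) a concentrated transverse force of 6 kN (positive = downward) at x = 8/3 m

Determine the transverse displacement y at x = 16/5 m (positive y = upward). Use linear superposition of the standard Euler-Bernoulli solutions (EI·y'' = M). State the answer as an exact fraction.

y(16/5) = -238/84375 m

Load 1 — applied couple M₀=8 kN·m at a=2 m (b=L-a=6):
  y_1 = M₀a(2x-a)/(2EI)  [x>a] = 8·2·(2·(16/5)-2)/(2·5000) = 22/3125 m
Load 2 — point force P=6 kN at a=8/3 m (b=L-a=16/3):
  y_2 = -Pa²(3x-a)/(6EI)  [x>a] = -6·(8/3)²·(3·(16/5)-(8/3))/(6·5000) = -832/84375 m
Superposition: y = Σ y_i = -238/84375 m ≈ -0.002821 m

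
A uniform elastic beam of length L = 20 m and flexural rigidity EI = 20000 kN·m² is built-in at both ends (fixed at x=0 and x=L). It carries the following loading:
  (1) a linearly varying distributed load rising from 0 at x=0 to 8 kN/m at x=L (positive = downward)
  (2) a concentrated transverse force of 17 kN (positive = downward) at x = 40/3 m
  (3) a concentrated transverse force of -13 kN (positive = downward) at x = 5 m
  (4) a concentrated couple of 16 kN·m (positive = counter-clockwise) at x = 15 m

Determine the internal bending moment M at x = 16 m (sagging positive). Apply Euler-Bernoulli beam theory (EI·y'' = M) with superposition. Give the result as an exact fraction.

Load 1 — triangular load w₀=8 kN/m (0→w₀ over full span):
  M_1 = 3w₀Lx/20 - w₀L²/30 - w₀x³/(6L) = 3·8·20·16/20 - 8·20²/30 - 8·16³/(6·20) = 64/15 kN·m
Load 2 — point force P=17 kN at a=40/3 m (b=L-a=20/3):
  M_2 = Pa²(a+3b)(L-x)/L³ - Pa²b/L²  [x>a] = 17·(40/3)²·((40/3)+3·(20/3))·(20-16)/20³ - 17·(40/3)²·(20/3)/20² = 0 kN·m
Load 3 — point force P=-13 kN at a=5 m (b=L-a=15):
  M_3 = Pa²(a+3b)(L-x)/L³ - Pa²b/L²  [x>a] = (-13)·5²·(5+3·15)·(20-16)/20³ - (-13)·5²·15/20² = 65/16 kN·m
Load 4 — applied couple M₀=16 kN·m at a=15 m (b=L-a=5):
  M_4 = R_Ax - M_A - M₀  [x>a] with R_A=9/10, M_A=5 = (9/10)·16 - 5 - 16 = -33/5 kN·m
Superposition: M = Σ M_i = 83/48 kN·m ≈ 1.729167 kN·m

M(16) = 83/48 kN·m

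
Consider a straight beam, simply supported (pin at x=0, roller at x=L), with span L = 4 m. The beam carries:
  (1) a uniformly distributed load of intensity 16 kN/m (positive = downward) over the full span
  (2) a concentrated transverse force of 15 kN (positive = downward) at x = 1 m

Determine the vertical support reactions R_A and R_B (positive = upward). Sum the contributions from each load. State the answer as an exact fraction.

Load 1 — uniform load w=16 kN/m over full span:
  R_A = wL/2 = 16·4/2 = 32 kN
  R_B = wL/2 = 16·4/2 = 32 kN
Load 2 — point force P=15 kN at a=1 m (b=L-a=3):
  R_A = Pb/L = 15·3/4 = 45/4 kN
  R_B = Pa/L = 15·1/4 = 15/4 kN
Superposition: R_A = 173/4 kN, R_B = 143/4 kN

R_A = 173/4 kN, R_B = 143/4 kN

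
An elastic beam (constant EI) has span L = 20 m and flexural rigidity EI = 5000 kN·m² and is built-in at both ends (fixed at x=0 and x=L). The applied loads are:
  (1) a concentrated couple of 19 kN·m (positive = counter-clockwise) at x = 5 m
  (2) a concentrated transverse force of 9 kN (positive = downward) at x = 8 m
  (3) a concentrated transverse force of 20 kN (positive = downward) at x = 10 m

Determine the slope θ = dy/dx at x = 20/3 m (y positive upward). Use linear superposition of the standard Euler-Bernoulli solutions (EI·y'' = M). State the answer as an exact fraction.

Load 1 — applied couple M₀=19 kN·m at a=5 m (b=L-a=15):
  θ_1 = (R_Ax²/2 - M_Ax - M₀(x-a))/EI  [x>a] with R_A=171/160, M_A=-57/16 = ((171/160)·(20/3)²/2 - (-57/16)·(20/3) - 19·((20/3)-5))/5000 = 19/6000 rad
Load 2 — point force P=9 kN at a=8 m (b=L-a=12):
  θ_2 = -Pb²x(2aL-(3a+b)x)/(2L³EI)  [x≤a] = -9·12²·(20/3)·(2·8·20-(3·8+12)·(20/3))/(2·20³·5000) = -27/3125 rad
Load 3 — point force P=20 kN at a=10 m (b=L-a=10):
  θ_3 = -Pb²x(2aL-(3a+b)x)/(2L³EI)  [x≤a] = -20·10²·(20/3)·(2·10·20-(3·10+10)·(20/3))/(2·20³·5000) = -1/45 rad
Superposition: θ = Σ θ_i = -12463/450000 rad ≈ -0.027696 rad

θ(20/3) = -12463/450000 rad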